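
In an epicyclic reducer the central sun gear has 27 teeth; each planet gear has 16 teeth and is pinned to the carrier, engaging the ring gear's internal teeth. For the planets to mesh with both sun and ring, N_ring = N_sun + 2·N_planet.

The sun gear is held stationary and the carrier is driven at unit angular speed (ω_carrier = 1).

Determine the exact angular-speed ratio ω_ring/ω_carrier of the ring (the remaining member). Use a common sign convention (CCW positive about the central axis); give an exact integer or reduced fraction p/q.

86/59

N_ring = 27 + 2·16 = 59
27(ω_s−ω_c) = −59(ω_r−ω_c),  ω_s=0, ω_c=1
ω_r = 1 − (27/59)(0−1) = 86/59
ω_r/ω_c = 86/59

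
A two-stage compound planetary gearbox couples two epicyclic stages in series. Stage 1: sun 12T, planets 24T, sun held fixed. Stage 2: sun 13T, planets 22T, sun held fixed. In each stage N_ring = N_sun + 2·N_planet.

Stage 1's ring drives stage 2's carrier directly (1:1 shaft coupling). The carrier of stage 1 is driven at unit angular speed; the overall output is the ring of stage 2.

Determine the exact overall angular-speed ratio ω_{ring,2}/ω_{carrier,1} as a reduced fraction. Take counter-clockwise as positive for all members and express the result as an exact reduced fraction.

Stage 1: N_ring = 12 + 2·24 = 60
Stage 1: 12(ω_s−ω_c) = −60(ω_r−ω_c),  ω_s=0, ω_c=1
Stage 1: ω_r = 1 − (12/60)(0−1) = 6/5
  ⇒ ω_r¹/ω_c¹ = 6/5
Stage 2: N_ring = 13 + 2·22 = 57
Stage 2: 13(ω_s−ω_c) = −57(ω_r−ω_c),  ω_s=0, ω_c=1
Stage 2: ω_r = 1 − (13/57)(0−1) = 70/57
  ⇒ ω_r²/ω_c² = 70/57
Coupling ω_c² = ω_r¹ ⇒ overall = 6/5 × 70/57 = 28/19

28/19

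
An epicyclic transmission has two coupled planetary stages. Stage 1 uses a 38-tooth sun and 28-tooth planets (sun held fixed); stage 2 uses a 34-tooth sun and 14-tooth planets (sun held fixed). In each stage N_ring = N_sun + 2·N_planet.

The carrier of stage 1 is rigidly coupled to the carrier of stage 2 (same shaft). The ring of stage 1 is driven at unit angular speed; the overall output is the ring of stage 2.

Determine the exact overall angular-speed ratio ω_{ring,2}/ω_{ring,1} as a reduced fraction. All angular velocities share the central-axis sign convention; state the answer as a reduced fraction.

Stage 1: N_ring = 38 + 2·28 = 94
Stage 1: 38(ω_s−ω_c) = −94(ω_r−ω_c),  ω_s=0, ω_r=1
Stage 1: 38(0−ω_c) = −94(1−ω_c)  ⇒  132ω_c = 94  ⇒  ω_c = 47/66
  ⇒ ω_c¹/ω_r¹ = 47/66
Stage 2: N_ring = 34 + 2·14 = 62
Stage 2: 34(ω_s−ω_c) = −62(ω_r−ω_c),  ω_s=0, ω_c=1
Stage 2: ω_r = 1 − (34/62)(0−1) = 48/31
  ⇒ ω_r²/ω_c² = 48/31
Coupling ω_c² = ω_c¹ ⇒ overall = 47/66 × 48/31 = 376/341

376/341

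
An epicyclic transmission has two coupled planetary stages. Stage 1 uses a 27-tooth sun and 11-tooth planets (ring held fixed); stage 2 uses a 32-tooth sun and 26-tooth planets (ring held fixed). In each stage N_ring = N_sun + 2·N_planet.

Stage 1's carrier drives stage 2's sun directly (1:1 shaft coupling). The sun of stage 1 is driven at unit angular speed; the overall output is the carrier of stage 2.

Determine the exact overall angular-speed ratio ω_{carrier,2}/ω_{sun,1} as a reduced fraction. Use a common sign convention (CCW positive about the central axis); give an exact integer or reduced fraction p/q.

54/551

Stage 1: N_ring = 27 + 2·11 = 49
Stage 1: 27(ω_s−ω_c) = −49(ω_r−ω_c),  ω_r=0, ω_s=1
Stage 1: 27(1−ω_c) = −49(0−ω_c)  ⇒  76ω_c = 27  ⇒  ω_c = 27/76
  ⇒ ω_c¹/ω_s¹ = 27/76
Stage 2: N_ring = 32 + 2·26 = 84
Stage 2: 32(ω_s−ω_c) = −84(ω_r−ω_c),  ω_r=0, ω_s=1
Stage 2: 32(1−ω_c) = −84(0−ω_c)  ⇒  116ω_c = 32  ⇒  ω_c = 8/29
  ⇒ ω_c²/ω_s² = 8/29
Coupling ω_s² = ω_c¹ ⇒ overall = 27/76 × 8/29 = 54/551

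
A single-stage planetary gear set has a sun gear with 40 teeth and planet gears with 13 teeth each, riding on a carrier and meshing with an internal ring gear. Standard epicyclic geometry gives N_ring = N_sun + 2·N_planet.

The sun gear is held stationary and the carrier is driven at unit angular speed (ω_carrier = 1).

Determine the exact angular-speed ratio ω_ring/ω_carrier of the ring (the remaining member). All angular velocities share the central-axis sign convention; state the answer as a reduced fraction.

53/33

N_ring = 40 + 2·13 = 66
40(ω_s−ω_c) = −66(ω_r−ω_c),  ω_s=0, ω_c=1
ω_r = 1 − (40/66)(0−1) = 53/33
ω_r/ω_c = 53/33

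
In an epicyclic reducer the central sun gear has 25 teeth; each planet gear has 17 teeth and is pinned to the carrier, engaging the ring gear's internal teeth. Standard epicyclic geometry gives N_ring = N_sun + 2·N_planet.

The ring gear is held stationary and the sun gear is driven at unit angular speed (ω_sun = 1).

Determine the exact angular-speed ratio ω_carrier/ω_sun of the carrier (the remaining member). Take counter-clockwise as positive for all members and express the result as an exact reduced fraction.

25/84

N_ring = 25 + 2·17 = 59
25(ω_s−ω_c) = −59(ω_r−ω_c),  ω_r=0, ω_s=1
25(1−ω_c) = −59(0−ω_c)  ⇒  84ω_c = 25  ⇒  ω_c = 25/84
ω_c/ω_s = 25/84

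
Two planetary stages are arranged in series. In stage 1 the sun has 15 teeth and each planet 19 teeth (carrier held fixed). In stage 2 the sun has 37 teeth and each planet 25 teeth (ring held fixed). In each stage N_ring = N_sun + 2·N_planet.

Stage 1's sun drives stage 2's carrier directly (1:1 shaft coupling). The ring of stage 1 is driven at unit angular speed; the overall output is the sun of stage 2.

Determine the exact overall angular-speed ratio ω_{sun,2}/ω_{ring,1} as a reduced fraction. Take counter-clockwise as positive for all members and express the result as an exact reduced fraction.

-6572/555

Stage 1: N_ring = 15 + 2·19 = 53
Stage 1: 15(ω_s−ω_c) = −53(ω_r−ω_c),  ω_c=0, ω_r=1
Stage 1: ω_s = 0 − (53/15)(1−0) = -53/15
  ⇒ ω_s¹/ω_r¹ = -53/15
Stage 2: N_ring = 37 + 2·25 = 87
Stage 2: 37(ω_s−ω_c) = −87(ω_r−ω_c),  ω_r=0, ω_c=1
Stage 2: ω_s = 1 − (87/37)(0−1) = 124/37
  ⇒ ω_s²/ω_c² = 124/37
Coupling ω_c² = ω_s¹ ⇒ overall = -53/15 × 124/37 = -6572/555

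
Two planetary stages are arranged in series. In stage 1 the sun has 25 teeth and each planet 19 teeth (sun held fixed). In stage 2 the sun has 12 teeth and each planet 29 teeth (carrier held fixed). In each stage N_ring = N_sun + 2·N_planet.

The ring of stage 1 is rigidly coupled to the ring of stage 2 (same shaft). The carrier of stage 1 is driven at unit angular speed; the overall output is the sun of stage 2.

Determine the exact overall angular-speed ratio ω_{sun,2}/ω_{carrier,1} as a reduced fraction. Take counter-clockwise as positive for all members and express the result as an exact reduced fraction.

Stage 1: N_ring = 25 + 2·19 = 63
Stage 1: 25(ω_s−ω_c) = −63(ω_r−ω_c),  ω_s=0, ω_c=1
Stage 1: ω_r = 1 − (25/63)(0−1) = 88/63
  ⇒ ω_r¹/ω_c¹ = 88/63
Stage 2: N_ring = 12 + 2·29 = 70
Stage 2: 12(ω_s−ω_c) = −70(ω_r−ω_c),  ω_c=0, ω_r=1
Stage 2: ω_s = 0 − (70/12)(1−0) = -35/6
  ⇒ ω_s²/ω_r² = -35/6
Coupling ω_r² = ω_r¹ ⇒ overall = 88/63 × -35/6 = -220/27

-220/27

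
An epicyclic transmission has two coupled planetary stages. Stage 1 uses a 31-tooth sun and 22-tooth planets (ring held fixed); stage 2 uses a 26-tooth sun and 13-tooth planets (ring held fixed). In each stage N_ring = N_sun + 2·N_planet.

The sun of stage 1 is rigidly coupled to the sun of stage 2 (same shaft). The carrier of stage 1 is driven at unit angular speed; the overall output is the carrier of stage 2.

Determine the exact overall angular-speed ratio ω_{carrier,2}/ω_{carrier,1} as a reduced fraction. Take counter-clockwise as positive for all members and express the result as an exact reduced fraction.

106/93

Stage 1: N_ring = 31 + 2·22 = 75
Stage 1: 31(ω_s−ω_c) = −75(ω_r−ω_c),  ω_r=0, ω_c=1
Stage 1: ω_s = 1 − (75/31)(0−1) = 106/31
  ⇒ ω_s¹/ω_c¹ = 106/31
Stage 2: N_ring = 26 + 2·13 = 52
Stage 2: 26(ω_s−ω_c) = −52(ω_r−ω_c),  ω_r=0, ω_s=1
Stage 2: 26(1−ω_c) = −52(0−ω_c)  ⇒  78ω_c = 26  ⇒  ω_c = 1/3
  ⇒ ω_c²/ω_s² = 1/3
Coupling ω_s² = ω_s¹ ⇒ overall = 106/31 × 1/3 = 106/93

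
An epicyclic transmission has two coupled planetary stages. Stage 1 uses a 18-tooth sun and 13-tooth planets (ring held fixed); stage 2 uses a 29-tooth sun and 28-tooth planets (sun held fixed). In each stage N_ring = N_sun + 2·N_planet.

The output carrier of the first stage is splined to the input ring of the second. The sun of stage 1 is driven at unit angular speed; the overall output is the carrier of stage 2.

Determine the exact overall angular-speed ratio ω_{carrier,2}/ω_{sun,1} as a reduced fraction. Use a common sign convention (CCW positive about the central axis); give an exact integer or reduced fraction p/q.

Stage 1: N_ring = 18 + 2·13 = 44
Stage 1: 18(ω_s−ω_c) = −44(ω_r−ω_c),  ω_r=0, ω_s=1
Stage 1: 18(1−ω_c) = −44(0−ω_c)  ⇒  62ω_c = 18  ⇒  ω_c = 9/31
  ⇒ ω_c¹/ω_s¹ = 9/31
Stage 2: N_ring = 29 + 2·28 = 85
Stage 2: 29(ω_s−ω_c) = −85(ω_r−ω_c),  ω_s=0, ω_r=1
Stage 2: 29(0−ω_c) = −85(1−ω_c)  ⇒  114ω_c = 85  ⇒  ω_c = 85/114
  ⇒ ω_c²/ω_r² = 85/114
Coupling ω_r² = ω_c¹ ⇒ overall = 9/31 × 85/114 = 255/1178

255/1178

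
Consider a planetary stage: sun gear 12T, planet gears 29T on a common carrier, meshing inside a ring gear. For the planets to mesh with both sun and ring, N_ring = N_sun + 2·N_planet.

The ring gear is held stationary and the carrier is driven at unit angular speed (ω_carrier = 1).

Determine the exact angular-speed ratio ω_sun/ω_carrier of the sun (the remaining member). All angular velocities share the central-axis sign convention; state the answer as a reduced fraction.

41/6

N_ring = 12 + 2·29 = 70
12(ω_s−ω_c) = −70(ω_r−ω_c),  ω_r=0, ω_c=1
ω_s = 1 − (70/12)(0−1) = 41/6
ω_s/ω_c = 41/6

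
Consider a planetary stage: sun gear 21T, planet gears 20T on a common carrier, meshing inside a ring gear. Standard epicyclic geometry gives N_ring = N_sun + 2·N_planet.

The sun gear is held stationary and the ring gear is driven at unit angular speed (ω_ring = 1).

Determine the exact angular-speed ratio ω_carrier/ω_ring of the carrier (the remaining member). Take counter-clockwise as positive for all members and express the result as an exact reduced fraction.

61/82

N_ring = 21 + 2·20 = 61
21(ω_s−ω_c) = −61(ω_r−ω_c),  ω_s=0, ω_r=1
21(0−ω_c) = −61(1−ω_c)  ⇒  82ω_c = 61  ⇒  ω_c = 61/82
ω_c/ω_r = 61/82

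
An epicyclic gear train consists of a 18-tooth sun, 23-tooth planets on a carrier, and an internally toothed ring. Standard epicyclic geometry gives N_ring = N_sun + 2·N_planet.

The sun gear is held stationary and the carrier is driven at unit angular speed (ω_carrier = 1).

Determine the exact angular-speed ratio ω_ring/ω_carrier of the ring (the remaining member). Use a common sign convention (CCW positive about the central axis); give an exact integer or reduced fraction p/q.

41/32

N_ring = 18 + 2·23 = 64
18(ω_s−ω_c) = −64(ω_r−ω_c),  ω_s=0, ω_c=1
ω_r = 1 − (18/64)(0−1) = 41/32
ω_r/ω_c = 41/32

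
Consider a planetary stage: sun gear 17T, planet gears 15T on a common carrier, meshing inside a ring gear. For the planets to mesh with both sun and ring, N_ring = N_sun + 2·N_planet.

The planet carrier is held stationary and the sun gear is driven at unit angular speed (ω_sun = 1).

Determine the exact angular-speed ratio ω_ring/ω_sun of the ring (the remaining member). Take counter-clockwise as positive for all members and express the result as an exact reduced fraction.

N_ring = 17 + 2·15 = 47
17(ω_s−ω_c) = −47(ω_r−ω_c),  ω_c=0, ω_s=1
ω_r = 0 − (17/47)(1−0) = -17/47
ω_r/ω_s = -17/47

-17/47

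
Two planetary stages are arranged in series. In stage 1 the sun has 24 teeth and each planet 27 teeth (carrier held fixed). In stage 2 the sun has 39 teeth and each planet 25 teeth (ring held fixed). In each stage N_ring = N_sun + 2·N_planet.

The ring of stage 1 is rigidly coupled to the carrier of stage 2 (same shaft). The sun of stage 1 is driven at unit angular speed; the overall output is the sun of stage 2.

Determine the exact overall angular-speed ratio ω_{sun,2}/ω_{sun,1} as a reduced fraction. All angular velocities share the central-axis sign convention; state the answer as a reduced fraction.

Stage 1: N_ring = 24 + 2·27 = 78
Stage 1: 24(ω_s−ω_c) = −78(ω_r−ω_c),  ω_c=0, ω_s=1
Stage 1: ω_r = 0 − (24/78)(1−0) = -4/13
  ⇒ ω_r¹/ω_s¹ = -4/13
Stage 2: N_ring = 39 + 2·25 = 89
Stage 2: 39(ω_s−ω_c) = −89(ω_r−ω_c),  ω_r=0, ω_c=1
Stage 2: ω_s = 1 − (89/39)(0−1) = 128/39
  ⇒ ω_s²/ω_c² = 128/39
Coupling ω_c² = ω_r¹ ⇒ overall = -4/13 × 128/39 = -512/507

-512/507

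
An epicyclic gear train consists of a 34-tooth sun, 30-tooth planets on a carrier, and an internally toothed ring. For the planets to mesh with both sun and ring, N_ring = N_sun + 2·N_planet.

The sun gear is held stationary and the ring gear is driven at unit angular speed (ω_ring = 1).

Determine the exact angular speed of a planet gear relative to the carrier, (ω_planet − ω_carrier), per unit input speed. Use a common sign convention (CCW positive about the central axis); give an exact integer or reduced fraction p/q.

799/960

N_ring = 34 + 2·30 = 94
34(ω_s−ω_c) = −94(ω_r−ω_c),  ω_s=0, ω_r=1
34(0−ω_c) = −94(1−ω_c)  ⇒  128ω_c = 94  ⇒  ω_c = 47/64
sun–planet: 34·(0−47/64) = −30·(ω_p−ω_c)  ⇒  ω_p−ω_c = −(34/30)·(-47/64) = 799/960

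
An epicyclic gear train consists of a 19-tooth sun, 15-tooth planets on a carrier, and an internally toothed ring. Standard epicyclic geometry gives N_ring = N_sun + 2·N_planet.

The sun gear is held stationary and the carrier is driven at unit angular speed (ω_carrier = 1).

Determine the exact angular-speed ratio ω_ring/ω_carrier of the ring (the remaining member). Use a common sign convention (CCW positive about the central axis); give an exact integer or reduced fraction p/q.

68/49

N_ring = 19 + 2·15 = 49
19(ω_s−ω_c) = −49(ω_r−ω_c),  ω_s=0, ω_c=1
ω_r = 1 − (19/49)(0−1) = 68/49
ω_r/ω_c = 68/49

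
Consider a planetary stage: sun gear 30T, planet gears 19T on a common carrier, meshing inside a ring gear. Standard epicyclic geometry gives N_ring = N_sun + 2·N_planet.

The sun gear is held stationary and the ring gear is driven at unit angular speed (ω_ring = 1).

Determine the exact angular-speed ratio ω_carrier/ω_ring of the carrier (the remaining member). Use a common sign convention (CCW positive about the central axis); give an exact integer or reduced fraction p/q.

N_ring = 30 + 2·19 = 68
30(ω_s−ω_c) = −68(ω_r−ω_c),  ω_s=0, ω_r=1
30(0−ω_c) = −68(1−ω_c)  ⇒  98ω_c = 68  ⇒  ω_c = 34/49
ω_c/ω_r = 34/49

34/49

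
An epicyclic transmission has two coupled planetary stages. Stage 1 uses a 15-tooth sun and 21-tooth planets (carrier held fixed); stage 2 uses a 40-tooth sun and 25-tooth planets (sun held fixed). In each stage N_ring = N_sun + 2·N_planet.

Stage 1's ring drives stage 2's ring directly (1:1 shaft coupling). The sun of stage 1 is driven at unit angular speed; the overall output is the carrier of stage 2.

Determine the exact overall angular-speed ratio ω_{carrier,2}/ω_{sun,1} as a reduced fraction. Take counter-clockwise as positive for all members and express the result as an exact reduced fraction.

Stage 1: N_ring = 15 + 2·21 = 57
Stage 1: 15(ω_s−ω_c) = −57(ω_r−ω_c),  ω_c=0, ω_s=1
Stage 1: ω_r = 0 − (15/57)(1−0) = -5/19
  ⇒ ω_r¹/ω_s¹ = -5/19
Stage 2: N_ring = 40 + 2·25 = 90
Stage 2: 40(ω_s−ω_c) = −90(ω_r−ω_c),  ω_s=0, ω_r=1
Stage 2: 40(0−ω_c) = −90(1−ω_c)  ⇒  130ω_c = 90  ⇒  ω_c = 9/13
  ⇒ ω_c²/ω_r² = 9/13
Coupling ω_r² = ω_r¹ ⇒ overall = -5/19 × 9/13 = -45/247

-45/247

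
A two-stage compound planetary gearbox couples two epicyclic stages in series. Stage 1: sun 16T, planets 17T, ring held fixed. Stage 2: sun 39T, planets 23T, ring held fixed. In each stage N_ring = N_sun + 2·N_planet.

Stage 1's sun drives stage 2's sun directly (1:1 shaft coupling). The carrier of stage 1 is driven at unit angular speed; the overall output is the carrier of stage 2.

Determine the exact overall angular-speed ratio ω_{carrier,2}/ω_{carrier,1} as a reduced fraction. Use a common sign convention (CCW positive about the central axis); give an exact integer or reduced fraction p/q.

Stage 1: N_ring = 16 + 2·17 = 50
Stage 1: 16(ω_s−ω_c) = −50(ω_r−ω_c),  ω_r=0, ω_c=1
Stage 1: ω_s = 1 − (50/16)(0−1) = 33/8
  ⇒ ω_s¹/ω_c¹ = 33/8
Stage 2: N_ring = 39 + 2·23 = 85
Stage 2: 39(ω_s−ω_c) = −85(ω_r−ω_c),  ω_r=0, ω_s=1
Stage 2: 39(1−ω_c) = −85(0−ω_c)  ⇒  124ω_c = 39  ⇒  ω_c = 39/124
  ⇒ ω_c²/ω_s² = 39/124
Coupling ω_s² = ω_s¹ ⇒ overall = 33/8 × 39/124 = 1287/992

1287/992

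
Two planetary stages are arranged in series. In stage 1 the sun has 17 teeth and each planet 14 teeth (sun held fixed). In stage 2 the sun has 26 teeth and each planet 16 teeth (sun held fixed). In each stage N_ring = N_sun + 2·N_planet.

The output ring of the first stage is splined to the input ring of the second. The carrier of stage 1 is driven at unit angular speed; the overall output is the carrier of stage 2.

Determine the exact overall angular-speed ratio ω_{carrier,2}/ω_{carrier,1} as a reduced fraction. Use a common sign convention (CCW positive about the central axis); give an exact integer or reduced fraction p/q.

Stage 1: N_ring = 17 + 2·14 = 45
Stage 1: 17(ω_s−ω_c) = −45(ω_r−ω_c),  ω_s=0, ω_c=1
Stage 1: ω_r = 1 − (17/45)(0−1) = 62/45
  ⇒ ω_r¹/ω_c¹ = 62/45
Stage 2: N_ring = 26 + 2·16 = 58
Stage 2: 26(ω_s−ω_c) = −58(ω_r−ω_c),  ω_s=0, ω_r=1
Stage 2: 26(0−ω_c) = −58(1−ω_c)  ⇒  84ω_c = 58  ⇒  ω_c = 29/42
  ⇒ ω_c²/ω_r² = 29/42
Coupling ω_r² = ω_r¹ ⇒ overall = 62/45 × 29/42 = 899/945

899/945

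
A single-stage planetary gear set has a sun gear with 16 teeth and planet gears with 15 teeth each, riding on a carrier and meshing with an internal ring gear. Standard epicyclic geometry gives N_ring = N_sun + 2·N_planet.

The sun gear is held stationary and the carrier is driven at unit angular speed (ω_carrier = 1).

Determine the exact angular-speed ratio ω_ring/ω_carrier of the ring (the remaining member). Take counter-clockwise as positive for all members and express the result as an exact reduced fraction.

31/23

N_ring = 16 + 2·15 = 46
16(ω_s−ω_c) = −46(ω_r−ω_c),  ω_s=0, ω_c=1
ω_r = 1 − (16/46)(0−1) = 31/23
ω_r/ω_c = 31/23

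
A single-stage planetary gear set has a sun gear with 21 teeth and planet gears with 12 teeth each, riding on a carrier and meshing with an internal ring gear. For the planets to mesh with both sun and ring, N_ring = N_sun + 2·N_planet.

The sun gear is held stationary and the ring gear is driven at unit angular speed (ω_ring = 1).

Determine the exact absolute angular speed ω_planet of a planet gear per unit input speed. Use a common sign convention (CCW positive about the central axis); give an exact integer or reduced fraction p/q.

15/8

N_ring = 21 + 2·12 = 45
21(ω_s−ω_c) = −45(ω_r−ω_c),  ω_s=0, ω_r=1
21(0−ω_c) = −45(1−ω_c)  ⇒  66ω_c = 45  ⇒  ω_c = 15/22
sun–planet: 21·(0−15/22) = −12·(ω_p−ω_c)  ⇒  ω_p−ω_c = −(21/12)·(-15/22) = 105/88
ω_p = 15/22 + 105/88 = 15/8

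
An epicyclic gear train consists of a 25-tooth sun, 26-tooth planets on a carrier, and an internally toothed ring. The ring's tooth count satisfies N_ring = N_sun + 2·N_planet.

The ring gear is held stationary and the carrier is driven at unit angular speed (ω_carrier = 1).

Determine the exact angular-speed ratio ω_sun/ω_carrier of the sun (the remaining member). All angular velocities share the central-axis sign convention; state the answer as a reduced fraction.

102/25

N_ring = 25 + 2·26 = 77
25(ω_s−ω_c) = −77(ω_r−ω_c),  ω_r=0, ω_c=1
ω_s = 1 − (77/25)(0−1) = 102/25
ω_s/ω_c = 102/25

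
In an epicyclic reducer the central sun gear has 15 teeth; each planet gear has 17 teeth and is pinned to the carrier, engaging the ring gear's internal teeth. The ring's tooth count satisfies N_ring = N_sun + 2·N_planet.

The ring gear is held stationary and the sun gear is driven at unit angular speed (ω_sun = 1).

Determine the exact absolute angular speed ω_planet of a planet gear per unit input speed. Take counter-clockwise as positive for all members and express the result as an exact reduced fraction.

N_ring = 15 + 2·17 = 49
15(ω_s−ω_c) = −49(ω_r−ω_c),  ω_r=0, ω_s=1
15(1−ω_c) = −49(0−ω_c)  ⇒  64ω_c = 15  ⇒  ω_c = 15/64
sun–planet: 15·(1−15/64) = −17·(ω_p−ω_c)  ⇒  ω_p−ω_c = −(15/17)·(49/64) = -735/1088
ω_p = 15/64 − 735/1088 = -15/34

-15/34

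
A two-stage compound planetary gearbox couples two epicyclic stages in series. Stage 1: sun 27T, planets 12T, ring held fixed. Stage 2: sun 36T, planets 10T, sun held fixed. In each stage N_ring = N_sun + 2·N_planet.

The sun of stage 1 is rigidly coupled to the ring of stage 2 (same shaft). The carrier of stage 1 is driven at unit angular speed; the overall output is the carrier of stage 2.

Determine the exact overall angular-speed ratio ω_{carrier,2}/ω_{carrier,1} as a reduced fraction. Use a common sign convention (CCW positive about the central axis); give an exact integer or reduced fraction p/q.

Stage 1: N_ring = 27 + 2·12 = 51
Stage 1: 27(ω_s−ω_c) = −51(ω_r−ω_c),  ω_r=0, ω_c=1
Stage 1: ω_s = 1 − (51/27)(0−1) = 26/9
  ⇒ ω_s¹/ω_c¹ = 26/9
Stage 2: N_ring = 36 + 2·10 = 56
Stage 2: 36(ω_s−ω_c) = −56(ω_r−ω_c),  ω_s=0, ω_r=1
Stage 2: 36(0−ω_c) = −56(1−ω_c)  ⇒  92ω_c = 56  ⇒  ω_c = 14/23
  ⇒ ω_c²/ω_r² = 14/23
Coupling ω_r² = ω_s¹ ⇒ overall = 26/9 × 14/23 = 364/207

364/207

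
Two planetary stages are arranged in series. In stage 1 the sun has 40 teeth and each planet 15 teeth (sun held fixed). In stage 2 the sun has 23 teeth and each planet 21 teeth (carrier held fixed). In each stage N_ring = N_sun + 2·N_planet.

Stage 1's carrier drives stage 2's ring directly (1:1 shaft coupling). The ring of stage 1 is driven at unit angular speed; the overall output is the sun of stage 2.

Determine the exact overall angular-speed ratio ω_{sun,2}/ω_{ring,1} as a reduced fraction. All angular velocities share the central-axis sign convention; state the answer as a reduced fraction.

Stage 1: N_ring = 40 + 2·15 = 70
Stage 1: 40(ω_s−ω_c) = −70(ω_r−ω_c),  ω_s=0, ω_r=1
Stage 1: 40(0−ω_c) = −70(1−ω_c)  ⇒  110ω_c = 70  ⇒  ω_c = 7/11
  ⇒ ω_c¹/ω_r¹ = 7/11
Stage 2: N_ring = 23 + 2·21 = 65
Stage 2: 23(ω_s−ω_c) = −65(ω_r−ω_c),  ω_c=0, ω_r=1
Stage 2: ω_s = 0 − (65/23)(1−0) = -65/23
  ⇒ ω_s²/ω_r² = -65/23
Coupling ω_r² = ω_c¹ ⇒ overall = 7/11 × -65/23 = -455/253

-455/253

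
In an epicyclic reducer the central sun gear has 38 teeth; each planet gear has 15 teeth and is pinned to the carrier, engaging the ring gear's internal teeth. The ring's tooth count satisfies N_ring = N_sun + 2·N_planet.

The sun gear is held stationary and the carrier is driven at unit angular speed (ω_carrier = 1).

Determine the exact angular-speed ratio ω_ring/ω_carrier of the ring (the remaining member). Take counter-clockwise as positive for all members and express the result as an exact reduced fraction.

N_ring = 38 + 2·15 = 68
38(ω_s−ω_c) = −68(ω_r−ω_c),  ω_s=0, ω_c=1
ω_r = 1 − (38/68)(0−1) = 53/34
ω_r/ω_c = 53/34

53/34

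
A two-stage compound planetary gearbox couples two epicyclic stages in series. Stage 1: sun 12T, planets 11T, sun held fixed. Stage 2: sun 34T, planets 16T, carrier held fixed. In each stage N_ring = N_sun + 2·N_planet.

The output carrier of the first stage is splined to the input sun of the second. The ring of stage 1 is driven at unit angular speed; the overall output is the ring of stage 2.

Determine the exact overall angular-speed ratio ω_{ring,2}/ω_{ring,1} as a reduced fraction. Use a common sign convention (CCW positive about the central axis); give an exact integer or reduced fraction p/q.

Stage 1: N_ring = 12 + 2·11 = 34
Stage 1: 12(ω_s−ω_c) = −34(ω_r−ω_c),  ω_s=0, ω_r=1
Stage 1: 12(0−ω_c) = −34(1−ω_c)  ⇒  46ω_c = 34  ⇒  ω_c = 17/23
  ⇒ ω_c¹/ω_r¹ = 17/23
Stage 2: N_ring = 34 + 2·16 = 66
Stage 2: 34(ω_s−ω_c) = −66(ω_r−ω_c),  ω_c=0, ω_s=1
Stage 2: ω_r = 0 − (34/66)(1−0) = -17/33
  ⇒ ω_r²/ω_s² = -17/33
Coupling ω_s² = ω_c¹ ⇒ overall = 17/23 × -17/33 = -289/759

-289/759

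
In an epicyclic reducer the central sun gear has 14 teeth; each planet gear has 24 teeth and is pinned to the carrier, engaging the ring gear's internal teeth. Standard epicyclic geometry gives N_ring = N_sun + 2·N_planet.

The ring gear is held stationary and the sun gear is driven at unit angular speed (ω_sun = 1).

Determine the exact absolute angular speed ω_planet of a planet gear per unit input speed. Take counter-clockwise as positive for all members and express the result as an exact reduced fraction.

N_ring = 14 + 2·24 = 62
14(ω_s−ω_c) = −62(ω_r−ω_c),  ω_r=0, ω_s=1
14(1−ω_c) = −62(0−ω_c)  ⇒  76ω_c = 14  ⇒  ω_c = 7/38
sun–planet: 14·(1−7/38) = −24·(ω_p−ω_c)  ⇒  ω_p−ω_c = −(14/24)·(31/38) = -217/456
ω_p = 7/38 − 217/456 = -7/24

-7/24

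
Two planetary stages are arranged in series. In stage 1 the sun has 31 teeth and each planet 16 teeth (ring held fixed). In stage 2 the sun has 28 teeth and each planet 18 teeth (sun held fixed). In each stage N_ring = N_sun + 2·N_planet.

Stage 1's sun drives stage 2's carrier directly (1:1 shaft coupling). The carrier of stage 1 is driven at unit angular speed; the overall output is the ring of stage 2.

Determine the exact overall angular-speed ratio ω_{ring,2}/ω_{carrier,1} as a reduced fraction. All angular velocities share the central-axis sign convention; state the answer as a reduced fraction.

1081/248

Stage 1: N_ring = 31 + 2·16 = 63
Stage 1: 31(ω_s−ω_c) = −63(ω_r−ω_c),  ω_r=0, ω_c=1
Stage 1: ω_s = 1 − (63/31)(0−1) = 94/31
  ⇒ ω_s¹/ω_c¹ = 94/31
Stage 2: N_ring = 28 + 2·18 = 64
Stage 2: 28(ω_s−ω_c) = −64(ω_r−ω_c),  ω_s=0, ω_c=1
Stage 2: ω_r = 1 − (28/64)(0−1) = 23/16
  ⇒ ω_r²/ω_c² = 23/16
Coupling ω_c² = ω_s¹ ⇒ overall = 94/31 × 23/16 = 1081/248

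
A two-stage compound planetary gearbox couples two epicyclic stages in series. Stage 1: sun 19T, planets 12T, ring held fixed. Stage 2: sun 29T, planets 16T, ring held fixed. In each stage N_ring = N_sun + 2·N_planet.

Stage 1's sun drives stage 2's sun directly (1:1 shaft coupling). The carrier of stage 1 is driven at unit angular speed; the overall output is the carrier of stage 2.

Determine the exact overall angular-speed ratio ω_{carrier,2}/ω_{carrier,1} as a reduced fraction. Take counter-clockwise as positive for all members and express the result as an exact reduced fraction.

Stage 1: N_ring = 19 + 2·12 = 43
Stage 1: 19(ω_s−ω_c) = −43(ω_r−ω_c),  ω_r=0, ω_c=1
Stage 1: ω_s = 1 − (43/19)(0−1) = 62/19
  ⇒ ω_s¹/ω_c¹ = 62/19
Stage 2: N_ring = 29 + 2·16 = 61
Stage 2: 29(ω_s−ω_c) = −61(ω_r−ω_c),  ω_r=0, ω_s=1
Stage 2: 29(1−ω_c) = −61(0−ω_c)  ⇒  90ω_c = 29  ⇒  ω_c = 29/90
  ⇒ ω_c²/ω_s² = 29/90
Coupling ω_s² = ω_s¹ ⇒ overall = 62/19 × 29/90 = 899/855

899/855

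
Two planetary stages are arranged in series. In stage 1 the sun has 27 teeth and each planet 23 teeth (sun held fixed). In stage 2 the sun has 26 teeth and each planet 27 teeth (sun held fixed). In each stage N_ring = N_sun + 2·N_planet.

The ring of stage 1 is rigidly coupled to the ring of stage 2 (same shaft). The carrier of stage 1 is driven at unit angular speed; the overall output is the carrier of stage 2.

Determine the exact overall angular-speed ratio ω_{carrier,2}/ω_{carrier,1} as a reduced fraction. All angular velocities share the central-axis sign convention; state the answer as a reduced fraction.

4000/3869

Stage 1: N_ring = 27 + 2·23 = 73
Stage 1: 27(ω_s−ω_c) = −73(ω_r−ω_c),  ω_s=0, ω_c=1
Stage 1: ω_r = 1 − (27/73)(0−1) = 100/73
  ⇒ ω_r¹/ω_c¹ = 100/73
Stage 2: N_ring = 26 + 2·27 = 80
Stage 2: 26(ω_s−ω_c) = −80(ω_r−ω_c),  ω_s=0, ω_r=1
Stage 2: 26(0−ω_c) = −80(1−ω_c)  ⇒  106ω_c = 80  ⇒  ω_c = 40/53
  ⇒ ω_c²/ω_r² = 40/53
Coupling ω_r² = ω_r¹ ⇒ overall = 100/73 × 40/53 = 4000/3869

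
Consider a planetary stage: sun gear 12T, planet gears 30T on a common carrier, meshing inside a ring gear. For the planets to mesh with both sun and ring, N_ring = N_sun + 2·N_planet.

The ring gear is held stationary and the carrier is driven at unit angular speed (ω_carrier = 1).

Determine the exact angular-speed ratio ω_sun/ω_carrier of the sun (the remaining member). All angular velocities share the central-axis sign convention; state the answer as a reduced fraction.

N_ring = 12 + 2·30 = 72
12(ω_s−ω_c) = −72(ω_r−ω_c),  ω_r=0, ω_c=1
ω_s = 1 − (72/12)(0−1) = 7
ω_s/ω_c = 7

7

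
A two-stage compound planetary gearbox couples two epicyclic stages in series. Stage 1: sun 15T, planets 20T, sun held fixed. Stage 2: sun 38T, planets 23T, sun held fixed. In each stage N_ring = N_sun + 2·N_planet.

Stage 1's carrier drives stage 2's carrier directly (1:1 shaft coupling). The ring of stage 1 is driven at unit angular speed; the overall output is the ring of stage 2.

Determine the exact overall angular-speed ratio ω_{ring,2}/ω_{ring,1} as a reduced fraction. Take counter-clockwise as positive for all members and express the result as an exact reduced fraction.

Stage 1: N_ring = 15 + 2·20 = 55
Stage 1: 15(ω_s−ω_c) = −55(ω_r−ω_c),  ω_s=0, ω_r=1
Stage 1: 15(0−ω_c) = −55(1−ω_c)  ⇒  70ω_c = 55  ⇒  ω_c = 11/14
  ⇒ ω_c¹/ω_r¹ = 11/14
Stage 2: N_ring = 38 + 2·23 = 84
Stage 2: 38(ω_s−ω_c) = −84(ω_r−ω_c),  ω_s=0, ω_c=1
Stage 2: ω_r = 1 − (38/84)(0−1) = 61/42
  ⇒ ω_r²/ω_c² = 61/42
Coupling ω_c² = ω_c¹ ⇒ overall = 11/14 × 61/42 = 671/588

671/588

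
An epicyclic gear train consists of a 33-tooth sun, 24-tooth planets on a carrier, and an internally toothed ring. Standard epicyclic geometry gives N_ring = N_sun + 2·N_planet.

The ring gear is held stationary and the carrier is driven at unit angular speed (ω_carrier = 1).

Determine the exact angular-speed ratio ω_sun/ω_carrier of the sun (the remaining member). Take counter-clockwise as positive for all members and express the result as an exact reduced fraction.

38/11

N_ring = 33 + 2·24 = 81
33(ω_s−ω_c) = −81(ω_r−ω_c),  ω_r=0, ω_c=1
ω_s = 1 − (81/33)(0−1) = 38/11
ω_s/ω_c = 38/11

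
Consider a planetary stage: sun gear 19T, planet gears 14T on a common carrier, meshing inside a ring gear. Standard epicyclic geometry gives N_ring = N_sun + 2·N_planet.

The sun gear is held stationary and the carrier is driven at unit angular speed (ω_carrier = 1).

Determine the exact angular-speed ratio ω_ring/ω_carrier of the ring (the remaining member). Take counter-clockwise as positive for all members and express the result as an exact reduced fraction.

N_ring = 19 + 2·14 = 47
19(ω_s−ω_c) = −47(ω_r−ω_c),  ω_s=0, ω_c=1
ω_r = 1 − (19/47)(0−1) = 66/47
ω_r/ω_c = 66/47

66/47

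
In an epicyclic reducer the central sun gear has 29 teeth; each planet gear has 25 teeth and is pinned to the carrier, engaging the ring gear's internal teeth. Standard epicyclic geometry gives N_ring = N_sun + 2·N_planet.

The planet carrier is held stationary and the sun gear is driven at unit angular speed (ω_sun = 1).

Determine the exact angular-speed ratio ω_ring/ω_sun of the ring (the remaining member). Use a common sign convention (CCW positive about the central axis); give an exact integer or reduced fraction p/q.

-29/79

N_ring = 29 + 2·25 = 79
29(ω_s−ω_c) = −79(ω_r−ω_c),  ω_c=0, ω_s=1
ω_r = 0 − (29/79)(1−0) = -29/79
ω_r/ω_s = -29/79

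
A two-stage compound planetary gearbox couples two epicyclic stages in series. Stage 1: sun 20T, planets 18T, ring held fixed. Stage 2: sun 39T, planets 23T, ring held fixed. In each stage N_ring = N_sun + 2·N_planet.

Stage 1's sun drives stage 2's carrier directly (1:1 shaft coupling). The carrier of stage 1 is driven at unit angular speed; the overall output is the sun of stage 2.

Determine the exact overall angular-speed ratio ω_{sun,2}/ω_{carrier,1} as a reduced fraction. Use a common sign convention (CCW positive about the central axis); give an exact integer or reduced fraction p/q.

2356/195

Stage 1: N_ring = 20 + 2·18 = 56
Stage 1: 20(ω_s−ω_c) = −56(ω_r−ω_c),  ω_r=0, ω_c=1
Stage 1: ω_s = 1 − (56/20)(0−1) = 19/5
  ⇒ ω_s¹/ω_c¹ = 19/5
Stage 2: N_ring = 39 + 2·23 = 85
Stage 2: 39(ω_s−ω_c) = −85(ω_r−ω_c),  ω_r=0, ω_c=1
Stage 2: ω_s = 1 − (85/39)(0−1) = 124/39
  ⇒ ω_s²/ω_c² = 124/39
Coupling ω_c² = ω_s¹ ⇒ overall = 19/5 × 124/39 = 2356/195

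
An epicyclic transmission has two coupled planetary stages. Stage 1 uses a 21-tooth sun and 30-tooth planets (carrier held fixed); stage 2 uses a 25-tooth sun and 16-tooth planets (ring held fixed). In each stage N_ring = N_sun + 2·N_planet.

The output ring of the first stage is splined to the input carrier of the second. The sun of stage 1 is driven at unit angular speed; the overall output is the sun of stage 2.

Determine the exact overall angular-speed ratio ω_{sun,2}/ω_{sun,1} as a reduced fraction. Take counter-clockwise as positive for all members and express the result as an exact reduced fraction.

Stage 1: N_ring = 21 + 2·30 = 81
Stage 1: 21(ω_s−ω_c) = −81(ω_r−ω_c),  ω_c=0, ω_s=1
Stage 1: ω_r = 0 − (21/81)(1−0) = -7/27
  ⇒ ω_r¹/ω_s¹ = -7/27
Stage 2: N_ring = 25 + 2·16 = 57
Stage 2: 25(ω_s−ω_c) = −57(ω_r−ω_c),  ω_r=0, ω_c=1
Stage 2: ω_s = 1 − (57/25)(0−1) = 82/25
  ⇒ ω_s²/ω_c² = 82/25
Coupling ω_c² = ω_r¹ ⇒ overall = -7/27 × 82/25 = -574/675

-574/675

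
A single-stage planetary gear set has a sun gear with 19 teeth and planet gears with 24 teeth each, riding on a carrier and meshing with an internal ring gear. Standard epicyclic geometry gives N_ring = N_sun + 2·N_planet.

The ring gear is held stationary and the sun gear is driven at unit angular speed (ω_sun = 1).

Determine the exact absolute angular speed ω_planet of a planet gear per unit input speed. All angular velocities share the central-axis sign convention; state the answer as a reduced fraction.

N_ring = 19 + 2·24 = 67
19(ω_s−ω_c) = −67(ω_r−ω_c),  ω_r=0, ω_s=1
19(1−ω_c) = −67(0−ω_c)  ⇒  86ω_c = 19  ⇒  ω_c = 19/86
sun–planet: 19·(1−19/86) = −24·(ω_p−ω_c)  ⇒  ω_p−ω_c = −(19/24)·(67/86) = -1273/2064
ω_p = 19/86 − 1273/2064 = -19/48

-19/48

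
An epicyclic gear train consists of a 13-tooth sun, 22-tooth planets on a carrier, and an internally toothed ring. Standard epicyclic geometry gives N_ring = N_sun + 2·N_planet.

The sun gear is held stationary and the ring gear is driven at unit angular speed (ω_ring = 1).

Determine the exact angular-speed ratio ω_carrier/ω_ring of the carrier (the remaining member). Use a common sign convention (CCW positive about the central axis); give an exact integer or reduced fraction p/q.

57/70

N_ring = 13 + 2·22 = 57
13(ω_s−ω_c) = −57(ω_r−ω_c),  ω_s=0, ω_r=1
13(0−ω_c) = −57(1−ω_c)  ⇒  70ω_c = 57  ⇒  ω_c = 57/70
ω_c/ω_r = 57/70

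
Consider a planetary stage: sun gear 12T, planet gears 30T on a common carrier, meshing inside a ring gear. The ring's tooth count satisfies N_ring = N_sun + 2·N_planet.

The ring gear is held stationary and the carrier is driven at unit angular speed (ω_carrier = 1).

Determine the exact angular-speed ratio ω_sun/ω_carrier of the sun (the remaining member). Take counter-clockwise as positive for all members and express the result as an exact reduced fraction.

7

N_ring = 12 + 2·30 = 72
12(ω_s−ω_c) = −72(ω_r−ω_c),  ω_r=0, ω_c=1
ω_s = 1 − (72/12)(0−1) = 7
ω_s/ω_c = 7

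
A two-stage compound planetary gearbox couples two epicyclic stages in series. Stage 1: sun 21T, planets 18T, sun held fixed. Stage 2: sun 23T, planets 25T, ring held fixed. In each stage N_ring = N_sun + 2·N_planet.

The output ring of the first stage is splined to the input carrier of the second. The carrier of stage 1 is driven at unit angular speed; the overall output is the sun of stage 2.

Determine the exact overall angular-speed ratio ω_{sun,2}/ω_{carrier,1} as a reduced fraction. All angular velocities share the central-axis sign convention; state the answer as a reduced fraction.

Stage 1: N_ring = 21 + 2·18 = 57
Stage 1: 21(ω_s−ω_c) = −57(ω_r−ω_c),  ω_s=0, ω_c=1
Stage 1: ω_r = 1 − (21/57)(0−1) = 26/19
  ⇒ ω_r¹/ω_c¹ = 26/19
Stage 2: N_ring = 23 + 2·25 = 73
Stage 2: 23(ω_s−ω_c) = −73(ω_r−ω_c),  ω_r=0, ω_c=1
Stage 2: ω_s = 1 − (73/23)(0−1) = 96/23
  ⇒ ω_s²/ω_c² = 96/23
Coupling ω_c² = ω_r¹ ⇒ overall = 26/19 × 96/23 = 2496/437

2496/437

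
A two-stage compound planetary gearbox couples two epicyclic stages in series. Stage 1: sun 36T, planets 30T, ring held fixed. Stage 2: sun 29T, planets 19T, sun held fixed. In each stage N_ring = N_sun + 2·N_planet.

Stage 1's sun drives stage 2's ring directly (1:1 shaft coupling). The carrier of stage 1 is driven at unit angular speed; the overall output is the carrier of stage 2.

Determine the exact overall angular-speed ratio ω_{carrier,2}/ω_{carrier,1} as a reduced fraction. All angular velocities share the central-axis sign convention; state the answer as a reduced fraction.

737/288

Stage 1: N_ring = 36 + 2·30 = 96
Stage 1: 36(ω_s−ω_c) = −96(ω_r−ω_c),  ω_r=0, ω_c=1
Stage 1: ω_s = 1 − (96/36)(0−1) = 11/3
  ⇒ ω_s¹/ω_c¹ = 11/3
Stage 2: N_ring = 29 + 2·19 = 67
Stage 2: 29(ω_s−ω_c) = −67(ω_r−ω_c),  ω_s=0, ω_r=1
Stage 2: 29(0−ω_c) = −67(1−ω_c)  ⇒  96ω_c = 67  ⇒  ω_c = 67/96
  ⇒ ω_c²/ω_r² = 67/96
Coupling ω_r² = ω_s¹ ⇒ overall = 11/3 × 67/96 = 737/288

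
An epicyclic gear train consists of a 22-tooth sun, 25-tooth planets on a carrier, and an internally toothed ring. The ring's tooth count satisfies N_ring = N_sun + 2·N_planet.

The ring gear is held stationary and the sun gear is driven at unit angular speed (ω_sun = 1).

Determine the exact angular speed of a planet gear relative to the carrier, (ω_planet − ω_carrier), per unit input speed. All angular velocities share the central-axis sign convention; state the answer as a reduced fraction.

-792/1175

N_ring = 22 + 2·25 = 72
22(ω_s−ω_c) = −72(ω_r−ω_c),  ω_r=0, ω_s=1
22(1−ω_c) = −72(0−ω_c)  ⇒  94ω_c = 22  ⇒  ω_c = 11/47
sun–planet: 22·(1−11/47) = −25·(ω_p−ω_c)  ⇒  ω_p−ω_c = −(22/25)·(36/47) = -792/1175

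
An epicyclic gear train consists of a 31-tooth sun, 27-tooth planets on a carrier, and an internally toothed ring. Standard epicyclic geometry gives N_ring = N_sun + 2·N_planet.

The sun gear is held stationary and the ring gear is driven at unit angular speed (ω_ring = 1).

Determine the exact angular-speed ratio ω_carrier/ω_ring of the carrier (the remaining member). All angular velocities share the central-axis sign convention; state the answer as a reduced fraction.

85/116

N_ring = 31 + 2·27 = 85
31(ω_s−ω_c) = −85(ω_r−ω_c),  ω_s=0, ω_r=1
31(0−ω_c) = −85(1−ω_c)  ⇒  116ω_c = 85  ⇒  ω_c = 85/116
ω_c/ω_r = 85/116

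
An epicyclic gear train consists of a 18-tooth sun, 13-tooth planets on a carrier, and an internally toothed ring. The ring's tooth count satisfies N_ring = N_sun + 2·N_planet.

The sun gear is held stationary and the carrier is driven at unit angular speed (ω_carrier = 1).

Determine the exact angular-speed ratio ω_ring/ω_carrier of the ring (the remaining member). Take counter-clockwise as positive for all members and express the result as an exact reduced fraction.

31/22

N_ring = 18 + 2·13 = 44
18(ω_s−ω_c) = −44(ω_r−ω_c),  ω_s=0, ω_c=1
ω_r = 1 − (18/44)(0−1) = 31/22
ω_r/ω_c = 31/22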